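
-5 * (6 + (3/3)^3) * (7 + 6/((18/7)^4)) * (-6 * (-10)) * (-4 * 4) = 174822200/729 = 239810.97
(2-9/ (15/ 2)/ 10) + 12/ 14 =2.74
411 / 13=31.62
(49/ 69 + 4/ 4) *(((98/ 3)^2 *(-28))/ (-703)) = 31731616/436563 = 72.69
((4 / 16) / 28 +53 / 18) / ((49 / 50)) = 74425/24696 = 3.01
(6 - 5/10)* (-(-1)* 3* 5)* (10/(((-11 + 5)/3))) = -825/2 = -412.50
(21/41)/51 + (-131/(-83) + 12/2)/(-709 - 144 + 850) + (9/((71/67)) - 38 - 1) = -406919368/12322263 = -33.02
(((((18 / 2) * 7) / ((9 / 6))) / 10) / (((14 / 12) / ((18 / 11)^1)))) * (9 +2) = 324/5 = 64.80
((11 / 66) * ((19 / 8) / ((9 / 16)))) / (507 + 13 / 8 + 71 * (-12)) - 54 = -4005278/74169 = -54.00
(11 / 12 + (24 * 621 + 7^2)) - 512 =173303/12 = 14441.92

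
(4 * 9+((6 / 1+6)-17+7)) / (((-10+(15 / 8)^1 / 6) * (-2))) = 304/155 = 1.96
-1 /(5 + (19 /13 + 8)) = -13/188 = -0.07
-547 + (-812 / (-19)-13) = -9828/19 = -517.26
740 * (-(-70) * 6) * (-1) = -310800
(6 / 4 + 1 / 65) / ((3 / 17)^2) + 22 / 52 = 28714/585 = 49.08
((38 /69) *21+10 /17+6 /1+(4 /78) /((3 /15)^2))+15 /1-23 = 174380/15249 = 11.44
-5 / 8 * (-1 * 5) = 25/8 = 3.12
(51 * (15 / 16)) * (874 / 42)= 111435/112 = 994.96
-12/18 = -2/3 = -0.67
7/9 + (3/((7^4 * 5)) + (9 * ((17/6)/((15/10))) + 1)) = 2028872/108045 = 18.78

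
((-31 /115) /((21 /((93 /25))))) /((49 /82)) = -78802/986125 = -0.08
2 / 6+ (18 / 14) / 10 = 97/210 = 0.46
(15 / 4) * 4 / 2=7.50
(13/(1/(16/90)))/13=8/45 = 0.18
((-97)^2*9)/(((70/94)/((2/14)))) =3980007/245 = 16244.93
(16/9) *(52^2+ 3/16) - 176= 41683/9 = 4631.44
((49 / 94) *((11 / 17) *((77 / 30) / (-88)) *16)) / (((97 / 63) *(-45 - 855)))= 26411/232509000 = 0.00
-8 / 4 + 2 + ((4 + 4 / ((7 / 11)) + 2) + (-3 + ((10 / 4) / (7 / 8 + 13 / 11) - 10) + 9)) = 12038/1267 = 9.50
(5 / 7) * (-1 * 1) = -5/7 = -0.71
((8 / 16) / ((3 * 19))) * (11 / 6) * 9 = 11/76 = 0.14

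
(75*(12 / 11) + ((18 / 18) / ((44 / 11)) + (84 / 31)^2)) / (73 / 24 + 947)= 22683810/241029371 = 0.09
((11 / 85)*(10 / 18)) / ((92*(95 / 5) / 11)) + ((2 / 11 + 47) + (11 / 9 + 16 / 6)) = 50081809/980628 = 51.07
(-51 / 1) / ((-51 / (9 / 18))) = 1/2 = 0.50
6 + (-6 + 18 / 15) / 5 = 126/25 = 5.04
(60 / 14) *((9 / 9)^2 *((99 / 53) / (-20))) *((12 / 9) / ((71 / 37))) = -7326/26341 = -0.28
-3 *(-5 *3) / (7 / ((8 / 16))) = 45/14 = 3.21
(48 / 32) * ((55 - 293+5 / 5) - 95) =-498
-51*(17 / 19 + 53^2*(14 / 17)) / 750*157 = -117354831/4750 = -24706.28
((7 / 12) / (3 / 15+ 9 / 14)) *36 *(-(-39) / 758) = 28665/22361 = 1.28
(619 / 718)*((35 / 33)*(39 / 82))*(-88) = -563290/14719 = -38.27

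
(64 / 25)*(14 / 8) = 112/25 = 4.48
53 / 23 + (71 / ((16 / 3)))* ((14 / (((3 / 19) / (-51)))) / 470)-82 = -17968719/86480 = -207.78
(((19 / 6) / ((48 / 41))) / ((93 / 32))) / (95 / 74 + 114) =3034/375813 = 0.01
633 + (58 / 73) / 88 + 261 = 2871557/3212 = 894.01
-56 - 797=-853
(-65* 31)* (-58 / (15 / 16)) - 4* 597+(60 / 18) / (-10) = 122273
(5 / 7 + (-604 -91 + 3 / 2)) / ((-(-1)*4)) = -9699/56 = -173.20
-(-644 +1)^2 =-413449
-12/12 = -1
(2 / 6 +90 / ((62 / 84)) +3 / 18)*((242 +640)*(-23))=-76995513/31 = -2483726.23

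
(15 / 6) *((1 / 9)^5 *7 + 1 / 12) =98555/472392 = 0.21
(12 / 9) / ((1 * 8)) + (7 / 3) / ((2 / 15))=53/3 = 17.67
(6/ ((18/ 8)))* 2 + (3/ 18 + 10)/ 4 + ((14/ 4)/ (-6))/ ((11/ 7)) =1981/264 = 7.50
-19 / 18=-1.06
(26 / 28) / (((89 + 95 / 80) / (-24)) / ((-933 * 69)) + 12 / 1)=53561664/692184871 = 0.08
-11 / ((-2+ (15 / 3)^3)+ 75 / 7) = -77/936 = -0.08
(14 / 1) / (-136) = -0.10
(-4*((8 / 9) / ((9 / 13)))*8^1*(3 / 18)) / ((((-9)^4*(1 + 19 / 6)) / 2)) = -6656/13286025 = 0.00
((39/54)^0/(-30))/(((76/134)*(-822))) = 67/937080 = 0.00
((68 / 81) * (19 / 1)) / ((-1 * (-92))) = 323/1863 = 0.17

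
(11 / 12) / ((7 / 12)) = 11/7 = 1.57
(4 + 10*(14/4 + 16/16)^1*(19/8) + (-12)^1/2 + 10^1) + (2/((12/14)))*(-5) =2477/24 = 103.21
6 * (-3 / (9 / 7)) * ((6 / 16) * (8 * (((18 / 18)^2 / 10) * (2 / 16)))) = -21/40 = -0.52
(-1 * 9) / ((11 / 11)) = -9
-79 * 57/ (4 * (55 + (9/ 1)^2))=-4503/544 = -8.28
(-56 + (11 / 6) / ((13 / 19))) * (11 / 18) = -45749/1404 = -32.58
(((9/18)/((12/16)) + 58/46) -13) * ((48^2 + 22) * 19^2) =-641520104/69 = -9297392.81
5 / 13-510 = -6625/13 = -509.62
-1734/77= -22.52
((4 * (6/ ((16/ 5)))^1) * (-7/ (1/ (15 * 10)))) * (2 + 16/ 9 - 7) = 25375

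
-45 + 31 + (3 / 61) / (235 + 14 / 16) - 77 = -3491571/38369 = -91.00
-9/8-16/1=-137/8 = -17.12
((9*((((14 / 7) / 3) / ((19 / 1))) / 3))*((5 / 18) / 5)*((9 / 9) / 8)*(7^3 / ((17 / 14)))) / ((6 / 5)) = 12005/69768 = 0.17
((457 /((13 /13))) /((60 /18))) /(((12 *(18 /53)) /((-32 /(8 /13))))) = -314873/180 = -1749.29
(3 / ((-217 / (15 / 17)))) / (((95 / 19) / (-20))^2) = -720/3689 = -0.20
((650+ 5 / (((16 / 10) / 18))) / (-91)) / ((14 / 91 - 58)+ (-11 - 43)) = 2825/40712 = 0.07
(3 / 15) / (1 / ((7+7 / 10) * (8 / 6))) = 154/75 = 2.05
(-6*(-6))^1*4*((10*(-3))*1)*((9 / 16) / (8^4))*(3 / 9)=-0.20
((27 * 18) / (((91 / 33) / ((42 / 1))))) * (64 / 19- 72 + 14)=-99884664/247 = -404391.35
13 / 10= 1.30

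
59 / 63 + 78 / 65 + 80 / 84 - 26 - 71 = -4226/45 = -93.91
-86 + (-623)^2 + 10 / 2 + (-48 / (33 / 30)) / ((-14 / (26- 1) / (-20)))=386489.56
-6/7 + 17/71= -307/497 = -0.62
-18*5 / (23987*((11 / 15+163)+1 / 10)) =-540/23579221 = 0.00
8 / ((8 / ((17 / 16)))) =17/16 = 1.06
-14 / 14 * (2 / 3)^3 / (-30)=4/405 = 0.01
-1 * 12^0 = -1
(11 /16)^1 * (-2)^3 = -11/2 = -5.50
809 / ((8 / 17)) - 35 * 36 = 459.12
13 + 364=377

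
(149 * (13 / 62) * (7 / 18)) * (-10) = -67795/558 = -121.50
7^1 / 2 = 7/2 = 3.50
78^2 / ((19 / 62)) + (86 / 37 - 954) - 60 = 13245488/703 = 18841.38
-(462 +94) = -556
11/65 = 0.17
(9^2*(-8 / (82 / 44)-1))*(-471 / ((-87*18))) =-128.94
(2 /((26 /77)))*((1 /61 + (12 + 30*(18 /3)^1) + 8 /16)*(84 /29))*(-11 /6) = -139254423/22997 = -6055.33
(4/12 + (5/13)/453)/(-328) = -2/1963 = 0.00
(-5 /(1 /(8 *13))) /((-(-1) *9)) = -520/9 = -57.78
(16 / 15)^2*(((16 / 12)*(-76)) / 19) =-4096/675 = -6.07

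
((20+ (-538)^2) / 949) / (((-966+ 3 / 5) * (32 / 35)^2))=-73873625/195448448 = -0.38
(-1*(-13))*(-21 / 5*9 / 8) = -2457/40 = -61.42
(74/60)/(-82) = -37/2460 = -0.02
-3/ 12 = -1/4 = -0.25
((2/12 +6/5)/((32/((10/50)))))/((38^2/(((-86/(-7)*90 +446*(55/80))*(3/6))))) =3242731/776294400 = 0.00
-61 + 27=-34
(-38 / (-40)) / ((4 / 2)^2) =19/80 = 0.24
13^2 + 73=242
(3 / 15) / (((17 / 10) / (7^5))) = 33614/17 = 1977.29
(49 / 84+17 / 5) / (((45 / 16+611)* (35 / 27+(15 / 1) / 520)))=894816/182719705 = 0.00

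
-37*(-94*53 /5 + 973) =4329/5 = 865.80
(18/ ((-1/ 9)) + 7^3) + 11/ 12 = 2183/12 = 181.92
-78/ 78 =-1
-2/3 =-0.67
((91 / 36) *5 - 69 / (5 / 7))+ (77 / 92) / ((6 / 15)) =-677873/8280 = -81.87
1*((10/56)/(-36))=-5/1008 = 0.00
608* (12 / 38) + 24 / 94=9036/47 = 192.26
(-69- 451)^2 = 270400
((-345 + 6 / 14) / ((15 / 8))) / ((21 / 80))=-34304/49 = -700.08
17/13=1.31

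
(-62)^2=3844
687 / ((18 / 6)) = 229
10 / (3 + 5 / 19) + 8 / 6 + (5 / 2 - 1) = 1097/186 = 5.90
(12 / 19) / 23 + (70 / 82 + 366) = 6573409/17917 = 366.88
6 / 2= 3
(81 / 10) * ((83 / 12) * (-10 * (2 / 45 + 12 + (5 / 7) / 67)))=-63351327/9380 = -6753.87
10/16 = 5/8 = 0.62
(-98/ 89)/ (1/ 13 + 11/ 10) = -0.94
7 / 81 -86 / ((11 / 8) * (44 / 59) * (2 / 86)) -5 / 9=-3606.78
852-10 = 842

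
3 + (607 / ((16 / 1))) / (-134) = 5825/2144 = 2.72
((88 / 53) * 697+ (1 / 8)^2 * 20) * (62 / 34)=2110.91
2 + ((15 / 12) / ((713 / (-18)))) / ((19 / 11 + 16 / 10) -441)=22885273/11442224 = 2.00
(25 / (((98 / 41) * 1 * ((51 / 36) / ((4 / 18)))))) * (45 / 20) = 3075/833 = 3.69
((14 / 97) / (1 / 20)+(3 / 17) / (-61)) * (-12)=-3480828/100589 = -34.60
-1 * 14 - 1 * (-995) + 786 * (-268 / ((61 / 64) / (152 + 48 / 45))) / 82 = -125527867/305 = -411566.78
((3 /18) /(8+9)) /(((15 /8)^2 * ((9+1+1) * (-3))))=-32/378675 = 0.00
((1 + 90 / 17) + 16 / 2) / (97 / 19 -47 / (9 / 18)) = -1539/9571 = -0.16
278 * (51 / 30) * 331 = 782153/5 = 156430.60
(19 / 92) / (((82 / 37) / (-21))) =-14763/7544 = -1.96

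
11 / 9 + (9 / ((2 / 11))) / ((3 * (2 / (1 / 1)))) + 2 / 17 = 5869/612 = 9.59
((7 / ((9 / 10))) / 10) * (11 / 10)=77/90 = 0.86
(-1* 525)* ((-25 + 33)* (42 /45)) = -3920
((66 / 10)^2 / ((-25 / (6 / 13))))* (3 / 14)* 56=-78408/8125 = -9.65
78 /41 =1.90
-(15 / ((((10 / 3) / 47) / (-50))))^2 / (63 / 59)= -733111875/7 = -104730267.86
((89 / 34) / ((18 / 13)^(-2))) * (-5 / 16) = -36045/22984 = -1.57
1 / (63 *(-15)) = -1/945 = 0.00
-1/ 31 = -0.03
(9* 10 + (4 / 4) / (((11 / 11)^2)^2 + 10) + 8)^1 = 1079/11 = 98.09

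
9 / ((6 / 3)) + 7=23/2 = 11.50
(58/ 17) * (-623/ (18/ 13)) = -234871/153 = -1535.10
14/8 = 7/4 = 1.75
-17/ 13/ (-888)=17/11544 = 0.00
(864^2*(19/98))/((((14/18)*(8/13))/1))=103716288/343 = 302379.85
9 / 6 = 1.50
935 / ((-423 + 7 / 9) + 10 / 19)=-31977/14422 = -2.22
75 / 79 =0.95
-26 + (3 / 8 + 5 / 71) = -14515/568 = -25.55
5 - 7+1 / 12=-23/12 = -1.92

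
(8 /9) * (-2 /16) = -1/9 = -0.11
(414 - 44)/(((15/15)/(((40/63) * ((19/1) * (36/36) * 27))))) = 843600/7 = 120514.29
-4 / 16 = -1/4 = -0.25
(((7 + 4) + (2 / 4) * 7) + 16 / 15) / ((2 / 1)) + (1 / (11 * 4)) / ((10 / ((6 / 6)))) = 10277/1320 = 7.79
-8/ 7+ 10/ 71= -498/497 = -1.00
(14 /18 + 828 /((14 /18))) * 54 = 402702/7 = 57528.86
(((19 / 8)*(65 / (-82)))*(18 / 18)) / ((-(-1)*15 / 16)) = -247/123 = -2.01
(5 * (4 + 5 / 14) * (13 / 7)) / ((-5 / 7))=-793/14 = -56.64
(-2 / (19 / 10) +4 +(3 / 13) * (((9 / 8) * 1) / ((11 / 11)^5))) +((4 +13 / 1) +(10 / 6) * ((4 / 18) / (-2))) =1068203/53352 = 20.02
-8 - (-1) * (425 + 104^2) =11233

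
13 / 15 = 0.87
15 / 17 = 0.88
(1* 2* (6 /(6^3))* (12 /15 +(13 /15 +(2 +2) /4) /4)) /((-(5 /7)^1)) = -133/1350 = -0.10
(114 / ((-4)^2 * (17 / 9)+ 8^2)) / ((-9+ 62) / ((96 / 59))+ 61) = 6156/476099 = 0.01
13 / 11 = 1.18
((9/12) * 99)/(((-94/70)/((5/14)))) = -7425/376 = -19.75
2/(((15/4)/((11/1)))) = 88/15 = 5.87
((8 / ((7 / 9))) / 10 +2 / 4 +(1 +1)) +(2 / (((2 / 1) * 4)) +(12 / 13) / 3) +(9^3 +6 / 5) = 1336401/1820 = 734.29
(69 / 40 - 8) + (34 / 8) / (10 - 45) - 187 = -54151/280 = -193.40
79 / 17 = 4.65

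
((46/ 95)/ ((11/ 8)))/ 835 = 368/872575 = 0.00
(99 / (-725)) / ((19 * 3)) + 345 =4752342/13775 = 345.00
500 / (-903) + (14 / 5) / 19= -34858/85785 = -0.41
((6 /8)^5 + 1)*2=2.47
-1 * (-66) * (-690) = -45540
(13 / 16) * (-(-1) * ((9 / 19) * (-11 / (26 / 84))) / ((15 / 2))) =-693/380 = -1.82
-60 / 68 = -15/17 = -0.88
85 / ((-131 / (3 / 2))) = -255/262 = -0.97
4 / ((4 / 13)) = 13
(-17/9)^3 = -4913/729 = -6.74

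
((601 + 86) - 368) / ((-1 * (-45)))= 319/45 = 7.09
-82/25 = -3.28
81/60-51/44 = 21/110 = 0.19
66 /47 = 1.40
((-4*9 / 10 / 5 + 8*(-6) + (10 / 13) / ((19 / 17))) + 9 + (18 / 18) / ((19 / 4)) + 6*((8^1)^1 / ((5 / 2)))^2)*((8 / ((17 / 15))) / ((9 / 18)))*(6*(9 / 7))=51718176/20995 = 2463.36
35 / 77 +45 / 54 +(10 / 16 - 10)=-2135/264 = -8.09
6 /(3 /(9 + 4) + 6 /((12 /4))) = 78/29 = 2.69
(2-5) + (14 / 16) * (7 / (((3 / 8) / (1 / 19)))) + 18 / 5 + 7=2411/285 = 8.46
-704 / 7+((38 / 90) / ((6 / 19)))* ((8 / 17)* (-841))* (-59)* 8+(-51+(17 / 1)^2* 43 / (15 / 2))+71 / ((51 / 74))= 807645893/3213 = 251368.16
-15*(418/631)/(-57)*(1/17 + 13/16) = 13035/85816 = 0.15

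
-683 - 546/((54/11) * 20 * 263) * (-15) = -2154547/3156 = -682.68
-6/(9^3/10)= -20/243 = -0.08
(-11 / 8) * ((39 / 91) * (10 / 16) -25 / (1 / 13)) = 200035/448 = 446.51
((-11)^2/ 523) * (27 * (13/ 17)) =42471/8891 = 4.78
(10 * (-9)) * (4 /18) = -20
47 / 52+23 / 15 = 1901/780 = 2.44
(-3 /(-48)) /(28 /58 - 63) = -29/29008 = 0.00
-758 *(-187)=141746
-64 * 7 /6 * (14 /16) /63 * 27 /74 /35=-2/185 = -0.01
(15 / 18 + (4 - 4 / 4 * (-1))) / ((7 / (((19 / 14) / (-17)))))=-95/1428 = -0.07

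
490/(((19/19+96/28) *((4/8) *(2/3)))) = 10290/31 = 331.94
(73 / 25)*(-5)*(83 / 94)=-6059/470 = -12.89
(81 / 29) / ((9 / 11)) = 3.41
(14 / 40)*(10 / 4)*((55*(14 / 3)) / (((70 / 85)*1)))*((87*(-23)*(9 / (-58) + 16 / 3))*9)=-406896105/16 = -25431006.56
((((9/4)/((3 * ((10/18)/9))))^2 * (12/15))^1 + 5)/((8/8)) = 61549/500 = 123.10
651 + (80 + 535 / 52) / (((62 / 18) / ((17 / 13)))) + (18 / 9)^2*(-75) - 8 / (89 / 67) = 707343883/1865084 = 379.26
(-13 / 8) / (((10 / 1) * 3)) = -13/240 = -0.05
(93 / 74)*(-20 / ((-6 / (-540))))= -83700/37 = -2262.16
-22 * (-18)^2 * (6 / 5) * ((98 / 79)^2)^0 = -42768/5 = -8553.60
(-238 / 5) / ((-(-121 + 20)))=-238/505 = -0.47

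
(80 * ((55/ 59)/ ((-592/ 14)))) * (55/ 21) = -30250/6549 = -4.62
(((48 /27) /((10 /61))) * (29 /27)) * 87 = 410408/405 = 1013.35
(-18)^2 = 324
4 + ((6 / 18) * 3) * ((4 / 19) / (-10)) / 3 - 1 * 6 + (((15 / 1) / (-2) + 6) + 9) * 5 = 20231/570 = 35.49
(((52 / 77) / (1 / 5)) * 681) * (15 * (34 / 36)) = 2508350/77 = 32575.97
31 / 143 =0.22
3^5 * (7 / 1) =1701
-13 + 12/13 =-157/13 = -12.08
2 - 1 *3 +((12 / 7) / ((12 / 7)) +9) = 9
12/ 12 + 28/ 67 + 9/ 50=5353/3350 = 1.60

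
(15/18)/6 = 5/36 = 0.14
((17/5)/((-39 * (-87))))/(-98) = -17/1662570 = 0.00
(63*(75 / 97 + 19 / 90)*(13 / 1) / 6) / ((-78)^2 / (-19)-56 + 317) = -14857297/6547500 = -2.27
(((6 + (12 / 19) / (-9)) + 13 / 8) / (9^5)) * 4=3445/6731586 = 0.00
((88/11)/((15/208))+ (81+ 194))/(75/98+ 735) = 567322/1081575 = 0.52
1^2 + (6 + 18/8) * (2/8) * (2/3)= 19/8 = 2.38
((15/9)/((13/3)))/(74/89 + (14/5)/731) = 0.46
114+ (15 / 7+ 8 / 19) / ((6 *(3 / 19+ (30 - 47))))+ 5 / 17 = 26108123/228480 = 114.27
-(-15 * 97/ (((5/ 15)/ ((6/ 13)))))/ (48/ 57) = 248805/104 = 2392.36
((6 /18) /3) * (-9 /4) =-1/4 = -0.25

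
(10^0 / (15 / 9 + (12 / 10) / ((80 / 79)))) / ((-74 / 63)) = -18900/63307 = -0.30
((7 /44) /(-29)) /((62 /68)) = -119/19778 = -0.01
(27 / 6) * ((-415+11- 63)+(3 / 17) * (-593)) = -43731/17 = -2572.41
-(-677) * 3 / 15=135.40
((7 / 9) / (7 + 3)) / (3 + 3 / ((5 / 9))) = 0.01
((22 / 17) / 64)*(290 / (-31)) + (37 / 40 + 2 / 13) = 487619/548080 = 0.89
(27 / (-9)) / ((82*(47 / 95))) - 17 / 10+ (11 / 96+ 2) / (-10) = -734569/369984 = -1.99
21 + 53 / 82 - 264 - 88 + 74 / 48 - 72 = -394399/984 = -400.81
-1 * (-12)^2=-144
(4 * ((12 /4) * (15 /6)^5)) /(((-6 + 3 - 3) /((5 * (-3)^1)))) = 46875/16 = 2929.69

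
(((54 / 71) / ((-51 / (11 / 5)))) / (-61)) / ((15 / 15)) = 198/368135 = 0.00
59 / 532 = 0.11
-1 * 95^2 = -9025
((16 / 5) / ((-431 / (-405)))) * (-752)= -974592/431 = -2261.23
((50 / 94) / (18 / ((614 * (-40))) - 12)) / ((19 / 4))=-0.01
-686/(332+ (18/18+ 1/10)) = -6860/3331 = -2.06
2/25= 0.08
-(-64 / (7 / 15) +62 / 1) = 526/7 = 75.14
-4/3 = -1.33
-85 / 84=-1.01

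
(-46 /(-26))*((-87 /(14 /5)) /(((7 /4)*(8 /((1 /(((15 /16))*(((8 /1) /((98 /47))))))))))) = -667/611 = -1.09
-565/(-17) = 565/17 = 33.24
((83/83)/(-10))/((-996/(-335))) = -0.03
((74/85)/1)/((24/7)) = 259/1020 = 0.25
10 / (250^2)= 1/6250 = 0.00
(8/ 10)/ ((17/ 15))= 0.71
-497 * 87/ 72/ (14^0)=-14413/24 = -600.54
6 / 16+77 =77.38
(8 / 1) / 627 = 8/627 = 0.01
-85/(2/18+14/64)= -4896/19 = -257.68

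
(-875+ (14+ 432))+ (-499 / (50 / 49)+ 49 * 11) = -18951/50 = -379.02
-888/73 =-12.16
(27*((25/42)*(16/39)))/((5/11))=1320/91 = 14.51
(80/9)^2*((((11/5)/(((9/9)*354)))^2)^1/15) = 7744/38064735 = 0.00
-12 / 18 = -2/3 = -0.67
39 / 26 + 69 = 141/2 = 70.50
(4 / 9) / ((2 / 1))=2/9 = 0.22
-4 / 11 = -0.36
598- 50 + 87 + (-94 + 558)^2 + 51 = 215982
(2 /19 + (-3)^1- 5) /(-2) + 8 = 11.95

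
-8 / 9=-0.89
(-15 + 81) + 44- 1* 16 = 94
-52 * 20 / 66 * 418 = -19760/3 = -6586.67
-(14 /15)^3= -2744/3375 = -0.81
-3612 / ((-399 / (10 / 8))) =215/19 = 11.32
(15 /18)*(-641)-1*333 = -5203/6 = -867.17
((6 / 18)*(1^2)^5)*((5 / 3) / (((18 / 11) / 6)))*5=275/27 = 10.19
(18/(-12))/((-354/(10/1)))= 5/118 = 0.04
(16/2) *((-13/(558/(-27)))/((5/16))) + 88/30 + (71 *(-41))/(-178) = 2929271/82770 = 35.39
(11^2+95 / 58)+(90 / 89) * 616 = 3848577/5162 = 745.56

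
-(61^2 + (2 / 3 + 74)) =-11387/3 = -3795.67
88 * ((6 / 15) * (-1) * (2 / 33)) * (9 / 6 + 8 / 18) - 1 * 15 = -517/27 = -19.15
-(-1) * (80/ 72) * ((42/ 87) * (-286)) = -40040/261 = -153.41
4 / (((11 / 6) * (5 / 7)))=168/55 = 3.05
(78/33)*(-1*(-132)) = 312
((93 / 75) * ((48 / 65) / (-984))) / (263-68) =-62/12991875 = 0.00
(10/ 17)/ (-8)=-5/68 = -0.07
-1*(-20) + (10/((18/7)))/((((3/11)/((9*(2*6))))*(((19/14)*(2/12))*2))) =65060/19 = 3424.21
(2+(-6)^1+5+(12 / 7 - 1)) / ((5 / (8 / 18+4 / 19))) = 0.22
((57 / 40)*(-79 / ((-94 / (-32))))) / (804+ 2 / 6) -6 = -180492/29845 = -6.05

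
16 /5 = 3.20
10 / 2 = 5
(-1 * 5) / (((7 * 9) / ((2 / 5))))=-2/63 = -0.03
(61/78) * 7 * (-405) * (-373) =21501585/26 = 826984.04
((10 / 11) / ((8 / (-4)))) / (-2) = 5/22 = 0.23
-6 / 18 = -1/3 = -0.33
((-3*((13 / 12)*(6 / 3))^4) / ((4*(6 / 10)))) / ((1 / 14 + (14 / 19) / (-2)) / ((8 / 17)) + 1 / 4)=18993065/262764 = 72.28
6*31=186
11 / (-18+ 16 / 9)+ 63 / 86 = 171/3139 = 0.05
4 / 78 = 2/39 = 0.05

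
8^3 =512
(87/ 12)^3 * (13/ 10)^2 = 4121741/6400 = 644.02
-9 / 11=-0.82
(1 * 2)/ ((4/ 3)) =3/2 = 1.50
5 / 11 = 0.45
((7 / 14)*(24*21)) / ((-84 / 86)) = -258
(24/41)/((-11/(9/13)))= -216/5863 = -0.04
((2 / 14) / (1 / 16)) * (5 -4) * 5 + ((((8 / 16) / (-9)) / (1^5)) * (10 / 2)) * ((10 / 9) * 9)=545/63 = 8.65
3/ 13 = 0.23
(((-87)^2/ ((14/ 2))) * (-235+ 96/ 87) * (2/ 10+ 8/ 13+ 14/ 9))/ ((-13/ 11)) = 428736957/845 = 507381.01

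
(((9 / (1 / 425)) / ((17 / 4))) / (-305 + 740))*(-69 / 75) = -276/145 = -1.90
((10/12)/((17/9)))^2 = 225/1156 = 0.19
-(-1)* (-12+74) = 62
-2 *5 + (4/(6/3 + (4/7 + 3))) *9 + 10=84/13 = 6.46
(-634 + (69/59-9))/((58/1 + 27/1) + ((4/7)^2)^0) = -18934/2537 = -7.46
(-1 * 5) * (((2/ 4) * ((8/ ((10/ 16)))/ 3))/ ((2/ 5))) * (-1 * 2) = 160/3 = 53.33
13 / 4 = 3.25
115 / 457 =0.25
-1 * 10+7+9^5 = 59046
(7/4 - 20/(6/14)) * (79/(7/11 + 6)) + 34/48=-311847/584 = -533.98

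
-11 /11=-1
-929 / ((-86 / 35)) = 32515/86 = 378.08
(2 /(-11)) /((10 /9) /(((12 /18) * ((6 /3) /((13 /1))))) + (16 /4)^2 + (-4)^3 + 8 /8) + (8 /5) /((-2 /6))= -57228/11935 = -4.79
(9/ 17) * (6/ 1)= 54/17 = 3.18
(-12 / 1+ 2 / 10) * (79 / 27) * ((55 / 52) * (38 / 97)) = -974149/68094 = -14.31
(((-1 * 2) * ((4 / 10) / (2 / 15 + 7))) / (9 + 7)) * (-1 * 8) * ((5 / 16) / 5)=3/856 = 0.00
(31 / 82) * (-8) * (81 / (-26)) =9.42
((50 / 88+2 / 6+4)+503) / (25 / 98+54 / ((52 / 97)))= 42706391/8491296 = 5.03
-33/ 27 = -11/9 = -1.22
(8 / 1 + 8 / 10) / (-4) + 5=14/5 = 2.80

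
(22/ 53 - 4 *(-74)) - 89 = 10993/53 = 207.42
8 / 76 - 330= -6268/19 = -329.89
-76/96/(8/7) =-133/192 = -0.69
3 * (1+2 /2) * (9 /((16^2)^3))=27/8388608 = 0.00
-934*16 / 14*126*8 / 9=-119552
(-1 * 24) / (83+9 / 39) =-156/541 = -0.29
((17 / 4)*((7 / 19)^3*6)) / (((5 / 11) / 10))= 192423/6859 = 28.05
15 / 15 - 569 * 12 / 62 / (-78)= 972/403 = 2.41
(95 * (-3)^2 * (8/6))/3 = 380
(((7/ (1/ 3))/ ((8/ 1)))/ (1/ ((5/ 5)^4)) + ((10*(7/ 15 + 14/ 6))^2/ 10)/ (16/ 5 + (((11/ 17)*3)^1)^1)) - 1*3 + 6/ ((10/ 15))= 83465/3496 = 23.87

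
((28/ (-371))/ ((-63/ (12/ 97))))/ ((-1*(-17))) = 16/1835337 = 0.00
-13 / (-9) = 13/9 = 1.44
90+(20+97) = 207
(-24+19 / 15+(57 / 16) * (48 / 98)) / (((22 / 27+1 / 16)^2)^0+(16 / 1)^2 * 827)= -30853/311218110 = 0.00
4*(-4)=-16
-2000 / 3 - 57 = -2171/3 = -723.67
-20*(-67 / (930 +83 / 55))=73700/51233 = 1.44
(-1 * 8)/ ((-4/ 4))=8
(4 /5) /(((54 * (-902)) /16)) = -16/60885 = 0.00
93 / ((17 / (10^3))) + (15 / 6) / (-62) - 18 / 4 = 11522429/2108 = 5466.05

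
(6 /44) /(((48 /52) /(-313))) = -4069/88 = -46.24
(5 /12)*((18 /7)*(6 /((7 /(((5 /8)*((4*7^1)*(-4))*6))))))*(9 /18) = -1350/7 = -192.86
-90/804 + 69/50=2124/1675 = 1.27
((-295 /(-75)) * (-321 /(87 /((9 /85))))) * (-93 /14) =1761327/172550 = 10.21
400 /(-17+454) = 400/437 = 0.92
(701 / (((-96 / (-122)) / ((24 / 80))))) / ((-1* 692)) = -42761/110720 = -0.39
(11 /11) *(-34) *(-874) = 29716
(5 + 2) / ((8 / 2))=7/4 = 1.75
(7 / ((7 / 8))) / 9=0.89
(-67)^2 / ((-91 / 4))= -17956/91 = -197.32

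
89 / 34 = 2.62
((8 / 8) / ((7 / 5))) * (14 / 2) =5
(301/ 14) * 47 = 1010.50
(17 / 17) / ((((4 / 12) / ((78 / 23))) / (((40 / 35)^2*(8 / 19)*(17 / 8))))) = 254592/21413 = 11.89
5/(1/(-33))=-165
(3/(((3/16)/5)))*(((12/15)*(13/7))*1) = 832/7 = 118.86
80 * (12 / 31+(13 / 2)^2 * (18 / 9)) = 210520/31 = 6790.97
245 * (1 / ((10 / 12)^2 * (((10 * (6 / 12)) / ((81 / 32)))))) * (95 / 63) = 10773/40 = 269.32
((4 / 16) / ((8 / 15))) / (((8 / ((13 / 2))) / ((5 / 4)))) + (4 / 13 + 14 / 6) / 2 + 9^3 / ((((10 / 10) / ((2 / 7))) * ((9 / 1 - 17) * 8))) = -815105/559104 = -1.46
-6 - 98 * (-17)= 1660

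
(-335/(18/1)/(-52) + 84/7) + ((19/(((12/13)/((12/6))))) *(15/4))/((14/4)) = 369959/6552 = 56.47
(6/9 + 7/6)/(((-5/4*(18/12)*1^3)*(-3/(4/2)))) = 88/135 = 0.65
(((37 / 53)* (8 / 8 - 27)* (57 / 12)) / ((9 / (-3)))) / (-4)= -9139/1272 = -7.18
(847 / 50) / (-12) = -847/600 = -1.41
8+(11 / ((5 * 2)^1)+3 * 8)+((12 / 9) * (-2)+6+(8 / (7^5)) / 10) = 3674015/100842 = 36.43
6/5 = 1.20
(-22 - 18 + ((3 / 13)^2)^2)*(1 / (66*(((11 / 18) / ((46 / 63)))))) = -52548514/72573501 = -0.72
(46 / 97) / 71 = 46/6887 = 0.01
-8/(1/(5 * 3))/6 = -20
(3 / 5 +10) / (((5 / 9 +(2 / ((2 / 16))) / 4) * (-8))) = -477/1640 = -0.29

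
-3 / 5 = -0.60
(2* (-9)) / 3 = -6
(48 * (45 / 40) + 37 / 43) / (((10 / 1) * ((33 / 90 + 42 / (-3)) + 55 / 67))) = -67737/158197 = -0.43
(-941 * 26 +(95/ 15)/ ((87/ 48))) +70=-24392.51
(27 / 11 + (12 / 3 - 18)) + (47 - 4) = 346/11 = 31.45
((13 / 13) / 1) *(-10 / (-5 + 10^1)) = -2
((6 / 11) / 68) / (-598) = -3/223652 = 0.00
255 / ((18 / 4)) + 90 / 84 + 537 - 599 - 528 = -22355/42 = -532.26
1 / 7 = 0.14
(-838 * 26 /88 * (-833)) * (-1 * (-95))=431048345/22 = 19593106.59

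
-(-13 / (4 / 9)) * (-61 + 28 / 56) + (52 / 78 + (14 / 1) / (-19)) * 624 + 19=-272751/152 = -1794.41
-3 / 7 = -0.43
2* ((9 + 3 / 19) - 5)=158/19 = 8.32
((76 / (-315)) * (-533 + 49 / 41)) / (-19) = -6.75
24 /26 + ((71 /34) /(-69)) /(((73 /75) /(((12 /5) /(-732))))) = 41791567/45269198 = 0.92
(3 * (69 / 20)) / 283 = 0.04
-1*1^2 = -1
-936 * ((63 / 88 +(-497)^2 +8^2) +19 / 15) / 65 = -3557879.75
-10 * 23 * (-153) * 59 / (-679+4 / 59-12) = -3004.94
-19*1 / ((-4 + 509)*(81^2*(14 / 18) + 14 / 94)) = -893/121123240 = 0.00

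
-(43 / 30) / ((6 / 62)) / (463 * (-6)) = 1333/250020 = 0.01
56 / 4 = 14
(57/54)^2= 361/324 = 1.11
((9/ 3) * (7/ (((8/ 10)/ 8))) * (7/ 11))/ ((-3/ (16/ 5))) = -142.55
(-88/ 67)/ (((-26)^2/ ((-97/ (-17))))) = -2134/192491 = -0.01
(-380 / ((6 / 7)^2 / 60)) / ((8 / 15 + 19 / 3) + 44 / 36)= -49875/13 = -3836.54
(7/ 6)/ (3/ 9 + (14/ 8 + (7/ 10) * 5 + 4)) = 14/115 = 0.12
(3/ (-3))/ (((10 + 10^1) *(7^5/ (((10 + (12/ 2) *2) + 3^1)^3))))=-3125/67228 = -0.05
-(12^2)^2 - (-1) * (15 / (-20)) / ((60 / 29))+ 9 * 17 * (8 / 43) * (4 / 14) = -499135769/24080 = -20728.23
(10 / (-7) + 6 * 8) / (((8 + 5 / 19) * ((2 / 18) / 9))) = 501714/1099 = 456.52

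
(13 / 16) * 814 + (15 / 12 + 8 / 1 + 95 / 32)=21555/32 = 673.59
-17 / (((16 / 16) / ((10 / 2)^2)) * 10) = -85/2 = -42.50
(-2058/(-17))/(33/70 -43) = -144060/50609 = -2.85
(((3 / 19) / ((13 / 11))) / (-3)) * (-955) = 10505/247 = 42.53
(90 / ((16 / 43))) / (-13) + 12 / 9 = -5389/312 = -17.27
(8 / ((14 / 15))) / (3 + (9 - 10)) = 30/7 = 4.29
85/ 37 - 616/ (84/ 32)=-232.37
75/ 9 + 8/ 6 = 29/3 = 9.67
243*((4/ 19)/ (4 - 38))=-1.50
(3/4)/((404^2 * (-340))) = -3/221973760 = 0.00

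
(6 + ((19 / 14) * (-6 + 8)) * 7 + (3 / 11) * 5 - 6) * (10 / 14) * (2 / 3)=320/33 = 9.70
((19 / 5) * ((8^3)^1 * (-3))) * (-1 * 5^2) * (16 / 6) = 389120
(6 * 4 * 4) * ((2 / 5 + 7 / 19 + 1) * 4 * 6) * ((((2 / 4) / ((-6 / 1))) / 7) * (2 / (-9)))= 1024/95 = 10.78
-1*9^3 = -729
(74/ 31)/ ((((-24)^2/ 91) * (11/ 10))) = 16835/49104 = 0.34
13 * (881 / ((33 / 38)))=435214/33 = 13188.30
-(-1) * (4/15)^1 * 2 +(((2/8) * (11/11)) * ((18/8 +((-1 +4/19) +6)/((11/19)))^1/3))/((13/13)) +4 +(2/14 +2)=12791/1680 = 7.61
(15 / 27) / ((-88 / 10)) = -25/396 = -0.06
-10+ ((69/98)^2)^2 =-899701039/92236816 = -9.75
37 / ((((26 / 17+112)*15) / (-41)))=-25789/28950 = -0.89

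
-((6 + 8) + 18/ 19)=-284/19 = -14.95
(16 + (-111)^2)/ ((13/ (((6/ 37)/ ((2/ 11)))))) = 31317/37 = 846.41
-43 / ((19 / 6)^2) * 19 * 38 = -3096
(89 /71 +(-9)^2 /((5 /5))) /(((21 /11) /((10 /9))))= 642400/13419 = 47.87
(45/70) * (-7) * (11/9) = -11/2 = -5.50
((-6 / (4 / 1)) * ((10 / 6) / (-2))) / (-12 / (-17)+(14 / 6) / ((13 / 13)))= 51/124 = 0.41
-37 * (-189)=6993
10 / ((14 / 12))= 60/7 = 8.57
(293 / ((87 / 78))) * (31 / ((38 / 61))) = 7202819/551 = 13072.27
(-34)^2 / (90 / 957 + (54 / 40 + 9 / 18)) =594.64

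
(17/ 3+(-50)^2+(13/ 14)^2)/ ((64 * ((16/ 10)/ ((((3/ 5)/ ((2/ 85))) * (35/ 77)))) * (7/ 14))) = 567.44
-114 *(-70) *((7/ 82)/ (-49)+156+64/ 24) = 51911990/41 = 1266146.10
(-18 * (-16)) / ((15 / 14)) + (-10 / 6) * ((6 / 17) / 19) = 434062/1615 = 268.77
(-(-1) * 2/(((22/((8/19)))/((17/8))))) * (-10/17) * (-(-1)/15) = -2/627 = 0.00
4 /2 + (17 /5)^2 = 339/25 = 13.56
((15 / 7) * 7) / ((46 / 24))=180/23 = 7.83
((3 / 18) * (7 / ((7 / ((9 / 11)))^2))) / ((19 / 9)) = 0.01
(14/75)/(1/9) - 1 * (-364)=9142/25 = 365.68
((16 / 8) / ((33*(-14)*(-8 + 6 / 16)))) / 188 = 2/662277 = 0.00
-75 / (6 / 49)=-1225/2 = -612.50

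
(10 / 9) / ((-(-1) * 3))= 10/27 = 0.37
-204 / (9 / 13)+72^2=14668/3 = 4889.33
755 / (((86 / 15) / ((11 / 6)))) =41525/172 = 241.42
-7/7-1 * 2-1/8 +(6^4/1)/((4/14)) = 36263/8 = 4532.88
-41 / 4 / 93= -41/372 = -0.11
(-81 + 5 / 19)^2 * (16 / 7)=37650496/2527 = 14899.29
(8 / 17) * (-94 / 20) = -188/85 = -2.21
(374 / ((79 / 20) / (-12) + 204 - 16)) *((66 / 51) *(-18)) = -46.42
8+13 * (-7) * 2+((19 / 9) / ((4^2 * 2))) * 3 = -16685/96 = -173.80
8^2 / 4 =16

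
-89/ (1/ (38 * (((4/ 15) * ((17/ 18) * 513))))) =-2184772/5 = -436954.40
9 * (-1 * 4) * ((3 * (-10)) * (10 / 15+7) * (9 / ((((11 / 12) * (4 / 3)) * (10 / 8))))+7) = 533772/11 = 48524.73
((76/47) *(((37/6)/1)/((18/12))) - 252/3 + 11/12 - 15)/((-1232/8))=154709/260568 = 0.59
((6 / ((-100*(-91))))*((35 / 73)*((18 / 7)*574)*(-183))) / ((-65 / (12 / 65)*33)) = 1620648/220523875 = 0.01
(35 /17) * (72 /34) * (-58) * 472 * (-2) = 68987520/289 = 238711.14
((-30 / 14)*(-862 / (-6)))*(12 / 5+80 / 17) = -260324/119 = -2187.60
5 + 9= 14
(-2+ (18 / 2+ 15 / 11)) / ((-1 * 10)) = -0.84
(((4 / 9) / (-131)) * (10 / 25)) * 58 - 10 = -59414/5895 = -10.08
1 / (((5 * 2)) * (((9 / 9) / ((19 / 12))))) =19/120 = 0.16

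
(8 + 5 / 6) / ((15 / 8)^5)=868352/2278125 = 0.38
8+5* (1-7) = -22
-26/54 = -13/27 = -0.48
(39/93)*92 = 38.58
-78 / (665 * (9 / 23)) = -598/1995 = -0.30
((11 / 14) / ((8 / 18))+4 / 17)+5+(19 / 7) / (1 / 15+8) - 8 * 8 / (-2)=647373/16456 = 39.34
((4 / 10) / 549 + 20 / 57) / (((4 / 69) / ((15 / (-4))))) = -210887/9272 = -22.74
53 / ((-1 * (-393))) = 0.13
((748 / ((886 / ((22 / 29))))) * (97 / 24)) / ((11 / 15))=90695/25694 = 3.53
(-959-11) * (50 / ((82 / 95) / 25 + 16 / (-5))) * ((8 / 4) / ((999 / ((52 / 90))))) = 17.72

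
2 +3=5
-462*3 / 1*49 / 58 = -33957/29 = -1170.93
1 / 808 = 1/808 = 0.00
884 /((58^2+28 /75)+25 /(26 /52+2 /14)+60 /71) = 7060950/27190307 = 0.26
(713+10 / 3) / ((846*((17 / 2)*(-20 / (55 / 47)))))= -23639/4055724 = -0.01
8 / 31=0.26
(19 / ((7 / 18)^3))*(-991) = -109810728/343 = -320147.90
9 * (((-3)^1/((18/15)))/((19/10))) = -225/19 = -11.84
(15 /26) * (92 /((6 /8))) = 920/13 = 70.77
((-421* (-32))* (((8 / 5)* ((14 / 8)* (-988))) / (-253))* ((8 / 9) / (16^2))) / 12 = 1455818/34155 = 42.62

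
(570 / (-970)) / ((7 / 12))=-684/679 = -1.01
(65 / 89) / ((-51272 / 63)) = -315/351016 = 0.00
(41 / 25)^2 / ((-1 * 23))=-1681/14375 = -0.12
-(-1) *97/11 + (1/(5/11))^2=3756/275 = 13.66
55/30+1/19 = 215/114 = 1.89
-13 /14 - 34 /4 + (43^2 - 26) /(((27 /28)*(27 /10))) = 3524966/5103 = 690.76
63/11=5.73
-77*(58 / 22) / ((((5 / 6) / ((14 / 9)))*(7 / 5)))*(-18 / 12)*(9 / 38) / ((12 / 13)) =7917/76 = 104.17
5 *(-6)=-30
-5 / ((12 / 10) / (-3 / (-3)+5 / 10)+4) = -25/24 = -1.04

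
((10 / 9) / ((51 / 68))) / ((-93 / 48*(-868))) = 160/181629 = 0.00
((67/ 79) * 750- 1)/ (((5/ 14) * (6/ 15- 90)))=-50171/2528 = -19.85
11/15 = 0.73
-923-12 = -935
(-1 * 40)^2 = 1600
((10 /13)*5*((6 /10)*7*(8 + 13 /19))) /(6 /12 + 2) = 13860/247 = 56.11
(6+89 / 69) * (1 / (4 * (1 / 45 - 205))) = -7545/848608 = -0.01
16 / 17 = 0.94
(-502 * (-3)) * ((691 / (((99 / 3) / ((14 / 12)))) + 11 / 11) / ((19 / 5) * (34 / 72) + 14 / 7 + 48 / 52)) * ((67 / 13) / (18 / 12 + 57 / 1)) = 178260200/249249 = 715.19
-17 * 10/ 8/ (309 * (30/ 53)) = -901/7416 = -0.12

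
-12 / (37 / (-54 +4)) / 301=600/11137 = 0.05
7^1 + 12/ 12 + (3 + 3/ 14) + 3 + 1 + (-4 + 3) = 199/14 = 14.21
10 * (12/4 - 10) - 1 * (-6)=-64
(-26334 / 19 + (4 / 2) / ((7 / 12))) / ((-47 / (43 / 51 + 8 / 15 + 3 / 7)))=10394172/195755 = 53.10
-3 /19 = -0.16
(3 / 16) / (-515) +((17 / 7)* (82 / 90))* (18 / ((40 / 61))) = 17516899/288400 = 60.74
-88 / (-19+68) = -88/49 = -1.80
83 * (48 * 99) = 394416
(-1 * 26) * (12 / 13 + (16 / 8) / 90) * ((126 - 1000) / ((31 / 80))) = 15466304/279 = 55434.78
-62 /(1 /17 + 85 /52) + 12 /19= -1023388/28443 = -35.98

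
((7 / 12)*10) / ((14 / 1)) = 5/12 = 0.42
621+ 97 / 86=53503/86 = 622.13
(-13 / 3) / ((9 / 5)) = -65/27 = -2.41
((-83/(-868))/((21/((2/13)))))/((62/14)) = 83/524706 = 0.00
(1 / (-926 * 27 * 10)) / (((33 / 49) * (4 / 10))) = -49/3300264 = 0.00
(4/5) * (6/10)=12/25 = 0.48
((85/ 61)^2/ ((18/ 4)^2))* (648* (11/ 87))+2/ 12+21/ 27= 17093653/1942362 = 8.80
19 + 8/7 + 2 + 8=211/7 = 30.14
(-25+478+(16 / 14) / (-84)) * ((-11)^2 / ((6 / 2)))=8057269/441 = 18270.45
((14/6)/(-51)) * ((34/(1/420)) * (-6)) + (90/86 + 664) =197157/43 = 4585.05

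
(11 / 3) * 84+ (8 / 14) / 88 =47433/154 = 308.01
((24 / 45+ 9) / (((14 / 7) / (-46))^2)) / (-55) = -6877/75 = -91.69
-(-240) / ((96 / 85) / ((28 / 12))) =2975/6 = 495.83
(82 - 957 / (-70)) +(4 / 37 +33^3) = 93324899/2590 = 36032.78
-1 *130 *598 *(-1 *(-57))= -4431180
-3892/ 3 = -1297.33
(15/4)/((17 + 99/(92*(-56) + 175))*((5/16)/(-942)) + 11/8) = 1736420/634079 = 2.74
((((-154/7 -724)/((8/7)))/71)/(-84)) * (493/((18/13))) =2390557/61344 = 38.97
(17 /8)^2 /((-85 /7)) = -119/320 = -0.37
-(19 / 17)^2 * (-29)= 10469/289 = 36.22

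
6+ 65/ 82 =557/82 = 6.79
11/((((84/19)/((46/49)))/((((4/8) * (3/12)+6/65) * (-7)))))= -543191/152880 = -3.55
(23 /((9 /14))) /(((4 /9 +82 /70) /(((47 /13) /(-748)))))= -264845/2474758 = -0.11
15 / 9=5/3 = 1.67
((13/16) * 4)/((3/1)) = 13/12 = 1.08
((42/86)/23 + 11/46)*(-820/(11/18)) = -3800700/10879 = -349.36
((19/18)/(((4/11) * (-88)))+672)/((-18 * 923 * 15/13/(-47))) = 18191491/11041920 = 1.65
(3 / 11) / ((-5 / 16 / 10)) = -96/11 = -8.73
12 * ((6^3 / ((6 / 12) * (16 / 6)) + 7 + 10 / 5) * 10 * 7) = 143640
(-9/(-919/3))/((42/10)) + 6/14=2802/6433 = 0.44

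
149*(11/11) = 149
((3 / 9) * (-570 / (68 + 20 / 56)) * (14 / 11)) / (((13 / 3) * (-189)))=5320/1231659 = 0.00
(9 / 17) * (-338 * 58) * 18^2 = -57165264/17 = -3362662.59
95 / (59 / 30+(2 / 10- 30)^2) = 14250/133501 = 0.11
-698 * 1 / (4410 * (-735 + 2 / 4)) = 698/3239145 = 0.00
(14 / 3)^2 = 196/9 = 21.78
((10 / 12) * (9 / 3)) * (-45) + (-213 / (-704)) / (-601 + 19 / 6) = -142045839/1262624 = -112.50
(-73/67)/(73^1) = -1/67 = -0.01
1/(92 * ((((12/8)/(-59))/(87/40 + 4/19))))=-106967/104880 = -1.02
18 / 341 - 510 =-173892/341 = -509.95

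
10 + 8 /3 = 38/3 = 12.67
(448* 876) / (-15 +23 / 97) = -26583.42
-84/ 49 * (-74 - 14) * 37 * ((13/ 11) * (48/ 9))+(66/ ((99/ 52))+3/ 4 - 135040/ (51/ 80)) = -176610.32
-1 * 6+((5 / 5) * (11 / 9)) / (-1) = -65/9 = -7.22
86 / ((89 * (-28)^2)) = 43/34888 = 0.00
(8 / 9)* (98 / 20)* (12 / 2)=392/15 = 26.13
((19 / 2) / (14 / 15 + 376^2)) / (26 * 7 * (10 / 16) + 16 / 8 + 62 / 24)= 171/301132868 = 0.00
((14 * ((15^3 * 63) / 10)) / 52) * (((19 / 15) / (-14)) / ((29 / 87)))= -161595/104 = -1553.80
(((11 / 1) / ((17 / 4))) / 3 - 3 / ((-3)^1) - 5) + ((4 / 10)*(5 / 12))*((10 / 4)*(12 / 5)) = -109/51 = -2.14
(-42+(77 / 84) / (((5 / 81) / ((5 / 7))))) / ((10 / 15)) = -2637/56 = -47.09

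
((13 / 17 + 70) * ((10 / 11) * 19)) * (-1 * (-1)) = 228570/187 = 1222.30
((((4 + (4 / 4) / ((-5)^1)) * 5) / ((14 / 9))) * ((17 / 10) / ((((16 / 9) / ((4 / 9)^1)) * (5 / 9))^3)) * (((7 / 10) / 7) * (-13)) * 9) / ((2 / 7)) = -247946751/3200000 = -77.48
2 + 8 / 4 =4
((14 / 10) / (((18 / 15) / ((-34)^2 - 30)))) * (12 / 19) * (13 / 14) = 14638/19 = 770.42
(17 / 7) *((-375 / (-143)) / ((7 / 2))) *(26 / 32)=6375/4312 = 1.48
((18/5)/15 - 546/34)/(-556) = 6723/236300 = 0.03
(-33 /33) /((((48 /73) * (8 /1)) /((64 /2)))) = -73/12 = -6.08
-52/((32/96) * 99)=-52/33 = -1.58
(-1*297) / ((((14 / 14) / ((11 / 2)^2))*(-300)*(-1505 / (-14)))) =11979/43000 = 0.28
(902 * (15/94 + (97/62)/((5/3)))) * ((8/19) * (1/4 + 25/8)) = 194856354/138415 = 1407.77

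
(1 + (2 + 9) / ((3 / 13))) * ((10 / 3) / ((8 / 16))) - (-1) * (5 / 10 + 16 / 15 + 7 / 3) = 29551/90 = 328.34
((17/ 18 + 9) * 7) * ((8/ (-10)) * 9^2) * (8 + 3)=-248094/5 = -49618.80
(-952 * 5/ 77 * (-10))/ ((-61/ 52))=-353600/671 = -526.97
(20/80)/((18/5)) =5/72 = 0.07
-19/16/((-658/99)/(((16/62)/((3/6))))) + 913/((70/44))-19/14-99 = 24152292/50995 = 473.62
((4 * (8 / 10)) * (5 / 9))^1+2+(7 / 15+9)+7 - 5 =686/45 = 15.24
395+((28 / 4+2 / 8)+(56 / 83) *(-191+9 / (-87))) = 2631455/9628 = 273.31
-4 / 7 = -0.57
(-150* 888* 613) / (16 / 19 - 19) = 103425360/23 = 4496754.78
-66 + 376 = 310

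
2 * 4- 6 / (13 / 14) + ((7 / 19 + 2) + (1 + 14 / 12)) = 6.07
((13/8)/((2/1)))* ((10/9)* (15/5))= 65/24 = 2.71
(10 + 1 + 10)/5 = 21/5 = 4.20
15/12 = 5/4 = 1.25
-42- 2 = -44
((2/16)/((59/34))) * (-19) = -323/236 = -1.37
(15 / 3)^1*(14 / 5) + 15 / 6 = 16.50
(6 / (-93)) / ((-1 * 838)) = 1/12989 = 0.00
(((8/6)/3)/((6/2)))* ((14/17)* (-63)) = -392/51 = -7.69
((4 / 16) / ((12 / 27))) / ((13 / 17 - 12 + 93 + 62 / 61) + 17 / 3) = 27999/4402576 = 0.01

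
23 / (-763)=-23/763 = -0.03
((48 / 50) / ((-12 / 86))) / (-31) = 172/775 = 0.22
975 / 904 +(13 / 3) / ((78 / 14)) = 15103/8136 = 1.86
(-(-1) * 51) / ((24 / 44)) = 187/2 = 93.50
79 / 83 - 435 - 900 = -110726/83 = -1334.05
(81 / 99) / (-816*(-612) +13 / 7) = 63/38453327 = 0.00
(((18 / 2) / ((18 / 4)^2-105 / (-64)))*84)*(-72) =-1161216/467 = -2486.54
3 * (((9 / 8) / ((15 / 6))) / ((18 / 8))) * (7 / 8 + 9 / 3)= 93/40 = 2.32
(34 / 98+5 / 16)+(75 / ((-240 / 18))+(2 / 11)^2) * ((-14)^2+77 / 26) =-85703610/77077 = -1111.92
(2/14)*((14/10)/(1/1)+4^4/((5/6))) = 1543/35 = 44.09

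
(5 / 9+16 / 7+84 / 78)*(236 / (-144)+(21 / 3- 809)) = -13262797/4212 = -3148.81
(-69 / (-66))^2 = 529/484 = 1.09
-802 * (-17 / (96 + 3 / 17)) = 231778/1635 = 141.76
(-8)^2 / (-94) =-32/47 = -0.68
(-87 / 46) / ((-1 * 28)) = 87/1288 = 0.07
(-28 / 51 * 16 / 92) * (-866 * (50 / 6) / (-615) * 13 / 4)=-1576120/432837 = -3.64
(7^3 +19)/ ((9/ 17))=6154/9 = 683.78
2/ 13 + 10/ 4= 69/26 = 2.65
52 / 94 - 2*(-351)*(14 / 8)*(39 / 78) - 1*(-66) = 127991/188 = 680.80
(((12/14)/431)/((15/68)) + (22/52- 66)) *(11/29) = -282880279/11374090 = -24.87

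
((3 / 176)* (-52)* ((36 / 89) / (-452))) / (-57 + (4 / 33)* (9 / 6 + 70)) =-1053/64163660 = 0.00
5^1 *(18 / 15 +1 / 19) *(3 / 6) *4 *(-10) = -2380/19 = -125.26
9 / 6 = 3/2 = 1.50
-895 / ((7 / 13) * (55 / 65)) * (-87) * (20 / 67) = 263183700/5159 = 51014.48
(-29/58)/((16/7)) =-7/32 = -0.22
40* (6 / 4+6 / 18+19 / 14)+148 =275.62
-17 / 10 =-1.70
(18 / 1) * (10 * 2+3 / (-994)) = 178893/497 = 359.95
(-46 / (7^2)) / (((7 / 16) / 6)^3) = -40697856/16807 = -2421.48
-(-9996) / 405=3332/135 = 24.68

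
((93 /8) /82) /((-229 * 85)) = -93/12769040 = 0.00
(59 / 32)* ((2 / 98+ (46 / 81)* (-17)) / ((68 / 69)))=-51887609/2878848 = -18.02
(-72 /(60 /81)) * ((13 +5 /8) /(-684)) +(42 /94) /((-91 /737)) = -1562547/928720 = -1.68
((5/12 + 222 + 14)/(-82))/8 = -2837/7872 = -0.36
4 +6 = 10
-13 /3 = -4.33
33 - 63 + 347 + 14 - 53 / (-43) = 14286/43 = 332.23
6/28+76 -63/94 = 75.54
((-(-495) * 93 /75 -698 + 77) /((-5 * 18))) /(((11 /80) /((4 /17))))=128/935 = 0.14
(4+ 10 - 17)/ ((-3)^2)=-1/3 = -0.33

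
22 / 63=0.35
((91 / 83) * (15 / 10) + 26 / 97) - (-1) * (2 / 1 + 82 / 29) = 3147393/466958 = 6.74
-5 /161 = -0.03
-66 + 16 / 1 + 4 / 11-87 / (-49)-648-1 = -375608/539 = -696.86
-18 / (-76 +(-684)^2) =-9/233890 = 0.00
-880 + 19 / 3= -2621/3 = -873.67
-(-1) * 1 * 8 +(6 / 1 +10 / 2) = 19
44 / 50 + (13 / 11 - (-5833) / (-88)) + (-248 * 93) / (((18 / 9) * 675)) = -1609873/19800 = -81.31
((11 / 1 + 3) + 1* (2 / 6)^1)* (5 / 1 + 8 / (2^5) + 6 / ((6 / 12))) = 989/4 = 247.25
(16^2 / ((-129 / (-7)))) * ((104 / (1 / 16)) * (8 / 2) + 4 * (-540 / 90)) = 11884544/129 = 92128.25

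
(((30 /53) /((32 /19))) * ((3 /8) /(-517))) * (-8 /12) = 285/1753664 = 0.00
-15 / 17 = -0.88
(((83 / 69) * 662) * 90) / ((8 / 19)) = 170213.15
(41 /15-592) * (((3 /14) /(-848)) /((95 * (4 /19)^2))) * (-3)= -503823/4748800 = -0.11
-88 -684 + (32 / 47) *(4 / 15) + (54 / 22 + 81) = -5338262/7755 = -688.36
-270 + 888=618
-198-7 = -205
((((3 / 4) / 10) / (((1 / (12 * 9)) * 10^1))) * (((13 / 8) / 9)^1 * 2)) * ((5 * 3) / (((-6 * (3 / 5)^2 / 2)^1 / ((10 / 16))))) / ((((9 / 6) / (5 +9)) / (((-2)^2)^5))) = -72800/3 = -24266.67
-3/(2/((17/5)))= -51/10 = -5.10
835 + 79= 914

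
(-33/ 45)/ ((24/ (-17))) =187/360 = 0.52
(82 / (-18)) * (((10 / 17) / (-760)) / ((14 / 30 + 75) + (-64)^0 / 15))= 205/4391508 = 0.00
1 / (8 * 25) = 1/200 = 0.00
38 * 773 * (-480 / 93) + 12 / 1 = -4699468/31 = -151595.74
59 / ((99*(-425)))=-59/42075 = 0.00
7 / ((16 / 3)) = 21/16 = 1.31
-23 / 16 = -1.44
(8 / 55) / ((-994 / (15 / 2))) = -6/5467 = 0.00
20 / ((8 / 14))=35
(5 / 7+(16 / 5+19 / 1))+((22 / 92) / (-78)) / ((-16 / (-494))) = 1763501/77280 = 22.82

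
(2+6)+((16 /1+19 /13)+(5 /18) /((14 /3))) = 27869/1092 = 25.52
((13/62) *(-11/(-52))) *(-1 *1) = -11/248 = -0.04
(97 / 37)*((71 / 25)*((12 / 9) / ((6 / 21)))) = 96418/2775 = 34.75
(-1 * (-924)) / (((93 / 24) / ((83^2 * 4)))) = 203693952/31 = 6570772.65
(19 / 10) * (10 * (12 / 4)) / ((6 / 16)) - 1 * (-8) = 160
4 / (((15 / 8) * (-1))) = -32/15 = -2.13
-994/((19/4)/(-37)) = 147112/19 = 7742.74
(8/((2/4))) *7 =112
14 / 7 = 2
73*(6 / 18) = 73/3 = 24.33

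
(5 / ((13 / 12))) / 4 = 15/13 = 1.15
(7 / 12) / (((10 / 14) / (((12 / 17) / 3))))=0.19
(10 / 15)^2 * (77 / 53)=308/477 = 0.65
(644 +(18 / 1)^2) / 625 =968/625 = 1.55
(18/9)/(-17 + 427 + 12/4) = 2/413 = 0.00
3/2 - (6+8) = -25/2 = -12.50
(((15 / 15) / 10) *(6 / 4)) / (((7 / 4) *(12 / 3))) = 3/140 = 0.02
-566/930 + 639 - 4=294992/465 = 634.39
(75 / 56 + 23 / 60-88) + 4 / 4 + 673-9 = 486127/840 = 578.72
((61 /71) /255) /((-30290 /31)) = -1891/548400450 = 0.00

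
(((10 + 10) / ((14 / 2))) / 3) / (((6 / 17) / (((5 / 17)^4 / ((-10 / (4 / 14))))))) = -1250/2166633 = 0.00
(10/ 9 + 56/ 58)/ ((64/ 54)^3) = 592677/475136 = 1.25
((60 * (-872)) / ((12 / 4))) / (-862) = 8720/431 = 20.23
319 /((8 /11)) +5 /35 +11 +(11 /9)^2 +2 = 2055995/4536 = 453.26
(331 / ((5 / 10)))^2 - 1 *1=438243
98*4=392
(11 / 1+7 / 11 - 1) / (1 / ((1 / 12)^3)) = 13/2112 = 0.01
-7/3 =-2.33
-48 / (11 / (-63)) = 3024/11 = 274.91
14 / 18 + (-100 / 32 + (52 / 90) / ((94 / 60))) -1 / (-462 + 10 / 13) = -10024807/5072616 = -1.98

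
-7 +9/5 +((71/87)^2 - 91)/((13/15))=-17946224/163995 = -109.43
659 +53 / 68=44865/68 = 659.78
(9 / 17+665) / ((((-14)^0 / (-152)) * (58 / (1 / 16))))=-107483/986 = -109.01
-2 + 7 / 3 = 1/3 = 0.33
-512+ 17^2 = -223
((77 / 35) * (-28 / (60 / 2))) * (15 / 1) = -154/5 = -30.80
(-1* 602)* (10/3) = -6020/3 = -2006.67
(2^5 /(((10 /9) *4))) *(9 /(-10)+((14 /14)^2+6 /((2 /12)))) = 6498/25 = 259.92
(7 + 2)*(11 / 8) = 99/8 = 12.38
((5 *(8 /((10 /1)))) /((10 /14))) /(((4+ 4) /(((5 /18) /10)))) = 7/360 = 0.02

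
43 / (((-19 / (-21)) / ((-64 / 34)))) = -28896/323 = -89.46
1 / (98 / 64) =32/49 = 0.65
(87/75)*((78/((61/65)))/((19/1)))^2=29817684/1343281 = 22.20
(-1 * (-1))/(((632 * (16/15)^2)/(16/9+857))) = 193225/161792 = 1.19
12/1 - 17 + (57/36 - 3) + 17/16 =-257/48 = -5.35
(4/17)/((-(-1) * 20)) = 1/85 = 0.01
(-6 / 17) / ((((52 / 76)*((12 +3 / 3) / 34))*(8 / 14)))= -399/169 = -2.36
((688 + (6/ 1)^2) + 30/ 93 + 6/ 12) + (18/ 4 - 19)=710.32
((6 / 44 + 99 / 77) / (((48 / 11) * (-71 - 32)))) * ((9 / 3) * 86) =-9417/11536 = -0.82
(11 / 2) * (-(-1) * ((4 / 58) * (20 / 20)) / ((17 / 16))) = 176/493 = 0.36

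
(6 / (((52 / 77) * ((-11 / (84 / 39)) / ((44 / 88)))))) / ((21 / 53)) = -371/169 = -2.20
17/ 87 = 0.20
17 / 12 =1.42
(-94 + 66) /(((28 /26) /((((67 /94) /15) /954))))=-871/672570 = 0.00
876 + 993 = 1869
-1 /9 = -0.11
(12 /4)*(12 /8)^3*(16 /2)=81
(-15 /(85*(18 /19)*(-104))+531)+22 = 5866243/10608 = 553.00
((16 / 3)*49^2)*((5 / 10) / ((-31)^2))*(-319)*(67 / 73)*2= -3901.31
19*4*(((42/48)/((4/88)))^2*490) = 27599495/2 = 13799747.50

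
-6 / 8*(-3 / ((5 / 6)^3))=486/125 = 3.89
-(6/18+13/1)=-40/3 = -13.33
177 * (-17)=-3009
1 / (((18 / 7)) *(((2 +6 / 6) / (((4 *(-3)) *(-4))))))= 56/9 = 6.22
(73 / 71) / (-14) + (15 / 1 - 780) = -760483/994 = -765.07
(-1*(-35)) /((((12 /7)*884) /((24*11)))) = 2695/442 = 6.10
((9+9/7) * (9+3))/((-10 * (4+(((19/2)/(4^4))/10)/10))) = -1474560/477911 = -3.09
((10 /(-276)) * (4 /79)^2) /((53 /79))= -40/288903 = 0.00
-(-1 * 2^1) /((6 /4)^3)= 0.59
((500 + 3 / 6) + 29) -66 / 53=55995/106 = 528.25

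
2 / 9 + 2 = 20/9 = 2.22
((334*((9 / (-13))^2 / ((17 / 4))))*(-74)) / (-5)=557.46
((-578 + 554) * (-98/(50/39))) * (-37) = -1696968/25 = -67878.72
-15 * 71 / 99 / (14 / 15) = -1775/154 = -11.53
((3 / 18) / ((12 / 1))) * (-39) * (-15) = 65/8 = 8.12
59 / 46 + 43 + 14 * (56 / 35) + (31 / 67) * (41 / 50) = 2583564/38525 = 67.06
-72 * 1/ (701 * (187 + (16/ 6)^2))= -648/1224647 = 0.00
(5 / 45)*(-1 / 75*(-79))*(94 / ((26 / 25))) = 3713/351 = 10.58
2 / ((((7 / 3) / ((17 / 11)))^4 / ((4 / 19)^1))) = 54121608/667907779 = 0.08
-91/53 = -1.72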